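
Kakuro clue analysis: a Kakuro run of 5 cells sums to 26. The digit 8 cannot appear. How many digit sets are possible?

5 distinct digits from 1–9 sum between 15 and 35.
Dropping sets that contain 8.
Enumerating: {1,3,6,7,9}, {1,4,5,7,9}, {2,3,5,7,9}, {2,4,5,6,9}.

4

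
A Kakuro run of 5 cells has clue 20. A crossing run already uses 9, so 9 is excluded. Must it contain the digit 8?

Counterexample: {1,2,4,6,7} sums to 20 under that restriction without using 8.

No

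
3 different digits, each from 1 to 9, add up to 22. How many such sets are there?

3 distinct digits from 1–9 sum between 6 and 24.
Enumerating: {5,8,9}, {6,7,9}.

2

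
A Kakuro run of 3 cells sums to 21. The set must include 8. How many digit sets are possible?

3 distinct digits from 1–9 sum between 6 and 24.
Keeping only sets containing 8.
Enumerating: {4,8,9}, {6,7,8}.

2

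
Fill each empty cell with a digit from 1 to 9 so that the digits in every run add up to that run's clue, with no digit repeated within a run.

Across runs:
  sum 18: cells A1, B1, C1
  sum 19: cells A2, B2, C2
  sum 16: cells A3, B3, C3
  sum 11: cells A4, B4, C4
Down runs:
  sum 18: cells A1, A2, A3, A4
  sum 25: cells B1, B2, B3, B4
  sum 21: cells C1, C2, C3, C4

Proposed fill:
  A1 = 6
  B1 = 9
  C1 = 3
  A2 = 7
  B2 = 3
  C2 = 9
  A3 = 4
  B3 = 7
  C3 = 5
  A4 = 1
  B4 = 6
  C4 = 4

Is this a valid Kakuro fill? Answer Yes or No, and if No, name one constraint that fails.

Across: 6+9+3=18; 7+3+9=19; 4+7+5=16; 1+6+4=11. Down: 6+7+4+1=18; 9+3+7+6=25; 3+9+5+4=21. No digit repeats within any run.

Yes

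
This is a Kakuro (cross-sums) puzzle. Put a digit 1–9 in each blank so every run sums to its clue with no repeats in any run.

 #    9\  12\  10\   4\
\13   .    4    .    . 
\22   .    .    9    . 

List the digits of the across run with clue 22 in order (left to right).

4 in 2 cells must be {1,3}.
R1C3 = 10 − 9 = 1 completes the 10 down.
Given what's placed, R1C4 must be 3 to fit the 13 across and 4 down.
R2C2 = 12 − 4 = 8 completes the 12 down.
R2C4 = 4 − 3 = 1 completes the 4 down.
R1C1 = 13 − 8 = 5 completes the 13 across.
R2C1 = 22 − 18 = 4 completes the 22 across.

4, 8, 9, 1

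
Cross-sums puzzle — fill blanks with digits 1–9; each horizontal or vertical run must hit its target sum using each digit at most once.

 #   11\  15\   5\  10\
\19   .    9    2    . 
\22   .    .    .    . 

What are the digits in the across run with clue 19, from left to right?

R2C2 = 15 − 9 = 6 completes the 15 down.
R2C3 = 5 − 2 = 3 completes the 5 down.
No cell is forced outright now. R2C4 can only be 4 or 8 or 9 (the digits allowed by both its 22 across and its 10 down). If R2C4 = 4: then R1C4 would have to be in {1,3,5,7} for the 19 across but in {6} for the 10 down — contradiction. If R2C4 = 8: then R1C4 would have to be in {1,3,5,7} for the 19 across but in {2} for the 10 down — contradiction. So R2C4 = 9.
R1C4 = 10 − 9 = 1 completes the 10 down.
R2C1 = 22 − 18 = 4 completes the 22 across.
R1C1 = 19 − 12 = 7 completes the 19 across.

7 9 2 1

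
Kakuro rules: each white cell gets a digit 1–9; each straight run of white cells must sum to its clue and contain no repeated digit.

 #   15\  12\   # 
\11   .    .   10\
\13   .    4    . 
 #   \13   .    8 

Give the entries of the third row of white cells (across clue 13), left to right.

5 8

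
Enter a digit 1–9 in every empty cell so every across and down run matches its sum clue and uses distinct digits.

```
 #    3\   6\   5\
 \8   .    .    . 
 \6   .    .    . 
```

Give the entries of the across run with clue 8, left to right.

1 5 2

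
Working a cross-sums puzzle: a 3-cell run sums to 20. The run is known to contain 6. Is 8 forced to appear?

No

The only way to make 20 from 3 distinct digits under that restriction is {5,6,9}, which does not contain 8.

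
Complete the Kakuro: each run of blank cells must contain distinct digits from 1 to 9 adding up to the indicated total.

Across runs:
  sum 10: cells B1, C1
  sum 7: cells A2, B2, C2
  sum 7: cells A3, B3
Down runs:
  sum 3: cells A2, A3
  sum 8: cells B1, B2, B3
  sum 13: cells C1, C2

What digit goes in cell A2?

1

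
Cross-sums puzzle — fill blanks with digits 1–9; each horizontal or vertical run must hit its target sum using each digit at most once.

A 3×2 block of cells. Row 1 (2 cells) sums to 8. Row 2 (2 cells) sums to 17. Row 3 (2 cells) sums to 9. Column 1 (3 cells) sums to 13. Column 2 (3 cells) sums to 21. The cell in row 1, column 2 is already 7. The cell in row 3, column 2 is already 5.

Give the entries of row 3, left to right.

4, 5

17 in 2 cells must be {8,9}.
(1,1) = 8 − 7 = 1 completes the 8 across.
(2,2) = 21 − 12 = 9 completes the 21 down.
(3,1) = 9 − 5 = 4 completes the 9 across.
(2,1) = 17 − 9 = 8 completes the 17 across.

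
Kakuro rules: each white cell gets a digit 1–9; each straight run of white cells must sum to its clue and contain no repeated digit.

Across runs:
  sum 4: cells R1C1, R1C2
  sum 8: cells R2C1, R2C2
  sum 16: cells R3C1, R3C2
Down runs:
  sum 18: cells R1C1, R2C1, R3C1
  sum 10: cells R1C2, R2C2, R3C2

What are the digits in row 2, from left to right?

4 in 2 cells must be {1,3}; 16 in 2 cells must be {7,9}.
The 16 across and the 10 down share only 7, so R3C2 = 7.
Given what's placed, R1C2 must be 1 to fit the 4 across and 10 down.
R2C2 = 10 − 8 = 2 completes the 10 down.
R3C1 = 16 − 7 = 9 completes the 16 across.
R1C1 = 4 − 1 = 3 completes the 4 across.
R2C1 = 8 − 2 = 6 completes the 8 across.

6, 2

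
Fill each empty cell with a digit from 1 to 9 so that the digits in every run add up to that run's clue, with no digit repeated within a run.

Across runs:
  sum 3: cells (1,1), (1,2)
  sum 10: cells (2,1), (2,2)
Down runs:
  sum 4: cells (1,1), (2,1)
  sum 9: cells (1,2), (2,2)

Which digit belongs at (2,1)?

3

3 in 2 cells must be {1,2}; 4 in 2 cells must be {1,3}.
The 3 across and the 4 down share only 1, so (1,1) = 1.
(1,2) = 3 − 1 = 2 completes the 3 across.
(2,1) = 4 − 1 = 3 completes the 4 down.
(2,2) = 10 − 3 = 7 completes the 10 across.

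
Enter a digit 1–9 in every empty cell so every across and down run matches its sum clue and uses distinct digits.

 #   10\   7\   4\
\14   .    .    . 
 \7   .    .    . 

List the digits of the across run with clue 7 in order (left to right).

7 in 3 cells must be {1,2,4}; 4 in 2 cells must be {1,3}.
The 7 across and the 4 down share only 1, so R2C3 = 1.
R1C3 = 4 − 1 = 3 completes the 4 down.
Nothing is forced directly, so branch on R2C1, whose candidates are 2 or 4. If R2C1 = 2: then R1C1 would have to be in {2,4,5,6,7,9} for the 14 across but in {8} for the 10 down — contradiction. So R2C1 = 4.
R1C1 = 10 − 4 = 6 completes the 10 down.
R1C2 = 14 − 9 = 5 completes the 14 across.
R2C2 = 7 − 5 = 2 completes the 7 across.

4, 2, 1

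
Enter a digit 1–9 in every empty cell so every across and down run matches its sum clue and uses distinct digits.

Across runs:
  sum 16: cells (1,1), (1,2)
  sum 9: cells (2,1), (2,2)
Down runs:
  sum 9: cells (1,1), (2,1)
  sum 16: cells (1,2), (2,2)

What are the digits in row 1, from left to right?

7, 9

16 in 2 cells must be {7,9}.
The 16 across and the 9 down share only 7, so (1,1) = 7.
(1,2) = 16 − 7 = 9 completes the 16 across.
(2,1) = 9 − 7 = 2 completes the 9 down.
(2,2) = 9 − 2 = 7 completes the 9 across.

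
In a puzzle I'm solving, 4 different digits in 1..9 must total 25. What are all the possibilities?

4 distinct digits from 1–9 sum between 10 and 30.

{1,7,8,9}; {2,6,8,9}; {3,5,8,9}; {3,6,7,9}; {4,5,7,9}; {4,6,7,8}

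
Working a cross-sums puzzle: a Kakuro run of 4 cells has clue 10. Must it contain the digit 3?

The only way to make 10 from 4 distinct digits is {1,2,3,4}, which contains 3.

Yes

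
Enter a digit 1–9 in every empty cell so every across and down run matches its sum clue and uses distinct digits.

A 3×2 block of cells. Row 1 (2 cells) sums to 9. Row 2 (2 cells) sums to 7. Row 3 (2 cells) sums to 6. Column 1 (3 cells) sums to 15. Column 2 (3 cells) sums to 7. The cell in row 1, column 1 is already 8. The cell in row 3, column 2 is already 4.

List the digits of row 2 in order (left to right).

5, 2

7 in 3 cells must be {1,2,4}.
(1,2) = 9 − 8 = 1 completes the 9 across.
(2,2) = 7 − 5 = 2 completes the 7 down.
(3,1) = 6 − 4 = 2 completes the 6 across.
(2,1) = 7 − 2 = 5 completes the 7 across.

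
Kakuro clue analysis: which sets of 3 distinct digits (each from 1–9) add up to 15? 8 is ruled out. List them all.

{1,5,9}; {2,4,9}; {2,6,7}; {3,5,7}; {4,5,6}

3 distinct digits from 1–9 sum between 6 and 24.
Dropping sets that contain 8.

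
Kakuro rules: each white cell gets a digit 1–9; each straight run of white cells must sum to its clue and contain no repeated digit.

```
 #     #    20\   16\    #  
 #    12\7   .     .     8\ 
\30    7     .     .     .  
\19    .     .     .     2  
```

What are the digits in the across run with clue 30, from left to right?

30 in 4 cells must be {6,7,8,9}.
R2C4 = 8 − 2 = 6 completes the 8 down.
R3C1 = 12 − 7 = 5 completes the 12 down.
No cell is forced outright now. R2C2 can only be 8 or 9 (the digits allowed by both its 30 across and its 20 down). If R2C2 = 9: that forces R2C3 = 8, R3C3 = 3, R1C3 = 5, after which R3C2 would have to be in {9} for the 19 across but in {3,4,5,6,7,8} for the 20 down — contradiction. So R2C2 = 8.
R2C3 = 30 − 21 = 9 completes the 30 across.

7, 8, 9, 6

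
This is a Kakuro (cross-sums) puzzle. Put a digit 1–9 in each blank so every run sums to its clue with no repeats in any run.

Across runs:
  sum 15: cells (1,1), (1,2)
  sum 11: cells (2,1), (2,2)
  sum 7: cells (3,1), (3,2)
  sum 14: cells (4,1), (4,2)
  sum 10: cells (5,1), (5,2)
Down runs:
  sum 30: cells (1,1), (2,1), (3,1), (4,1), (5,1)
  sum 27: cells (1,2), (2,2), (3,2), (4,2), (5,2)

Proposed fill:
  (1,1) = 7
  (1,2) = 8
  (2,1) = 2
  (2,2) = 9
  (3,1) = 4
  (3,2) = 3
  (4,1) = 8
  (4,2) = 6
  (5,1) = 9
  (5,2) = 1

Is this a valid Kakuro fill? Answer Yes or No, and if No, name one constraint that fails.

Across: 7+8=15; 2+9=11; 4+3=7; 8+6=14; 9+1=10. Down: 7+2+4+8+9=30; 8+9+3+6+1=27. No digit repeats within any run.

Yes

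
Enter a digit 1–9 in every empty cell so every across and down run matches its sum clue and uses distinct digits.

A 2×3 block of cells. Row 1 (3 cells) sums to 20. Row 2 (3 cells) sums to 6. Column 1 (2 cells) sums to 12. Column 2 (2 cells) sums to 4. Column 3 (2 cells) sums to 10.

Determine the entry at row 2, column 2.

6 in 3 cells must be {1,2,3}; 4 in 2 cells must be {1,3}.
The 20 across and the 4 down share only 3, so (1,2) = 3.
The 6 across and the 12 down share only 3, so (2,1) = 3.
(2,2) = 4 − 3 = 1 completes the 4 down.
(2,3) = 6 − 4 = 2 completes the 6 across.
(1,1) = 12 − 3 = 9 completes the 12 down.
(1,3) = 20 − 12 = 8 completes the 20 across.

1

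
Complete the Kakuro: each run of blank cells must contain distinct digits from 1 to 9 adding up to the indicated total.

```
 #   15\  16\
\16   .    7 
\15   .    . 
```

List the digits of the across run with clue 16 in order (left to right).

16 in 2 cells must be {7,9}.
R1C1 = 16 − 7 = 9 completes the 16 across.
R2C1 = 15 − 9 = 6 completes the 15 down.
R2C2 = 15 − 6 = 9 completes the 15 across.

9, 7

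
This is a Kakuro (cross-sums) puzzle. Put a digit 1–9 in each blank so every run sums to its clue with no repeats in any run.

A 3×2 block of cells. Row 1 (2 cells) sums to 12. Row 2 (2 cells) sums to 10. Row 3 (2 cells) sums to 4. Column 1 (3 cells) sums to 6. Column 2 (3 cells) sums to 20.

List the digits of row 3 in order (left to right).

1, 3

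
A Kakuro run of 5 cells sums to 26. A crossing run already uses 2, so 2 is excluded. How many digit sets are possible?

5 distinct digits from 1–9 sum between 15 and 35.
Dropping sets that contain 2.
Enumerating: {1,3,5,8,9}, {1,3,6,7,9}, {1,4,5,7,9}, {1,4,6,7,8}, {3,4,5,6,8}.

5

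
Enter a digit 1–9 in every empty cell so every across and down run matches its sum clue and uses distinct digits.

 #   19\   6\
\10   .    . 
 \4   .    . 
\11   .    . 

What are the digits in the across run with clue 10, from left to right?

4 in 2 cells must be {1,3}; 6 in 3 cells must be {1,2,3}.
The 4 across and the 19 down share only 3, so R2C1 = 3.
R2C2 = 4 − 3 = 1 completes the 4 across.
Nothing is forced directly, so branch on R1C1, whose candidates are 7 or 9. If R1C1 = 9: then R1C2 would have to be in {1} for the 10 across but in {2,3} for the 6 down — contradiction. So R1C1 = 7.
R1C2 = 10 − 7 = 3 completes the 10 across.
R3C1 = 19 − 10 = 9 completes the 19 down.
R3C2 = 11 − 9 = 2 completes the 11 across.

7 3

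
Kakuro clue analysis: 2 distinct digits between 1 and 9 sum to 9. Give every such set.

{1,8}; {2,7}; {3,6}; {4,5}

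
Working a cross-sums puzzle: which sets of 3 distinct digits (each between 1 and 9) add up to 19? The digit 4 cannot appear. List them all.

{2,8,9}; {3,7,9}; {5,6,8}

3 distinct digits from 1–9 sum between 6 and 24.
Dropping sets that contain 4.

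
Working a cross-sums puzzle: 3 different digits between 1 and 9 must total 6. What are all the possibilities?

{1,2,3}

3 distinct digits from 1–9 sum between 6 and 24.
Only one set works: {1,2,3}.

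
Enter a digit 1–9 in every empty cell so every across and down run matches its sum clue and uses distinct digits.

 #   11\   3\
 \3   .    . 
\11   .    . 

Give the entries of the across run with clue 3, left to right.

3 in 2 cells must be {1,2}.
The 3 across and the 11 down share only 2, so R1C1 = 2.
R1C2 = 3 − 2 = 1 completes the 3 across.
R2C1 = 11 − 2 = 9 completes the 11 down.
R2C2 = 11 − 9 = 2 completes the 11 across.

2 1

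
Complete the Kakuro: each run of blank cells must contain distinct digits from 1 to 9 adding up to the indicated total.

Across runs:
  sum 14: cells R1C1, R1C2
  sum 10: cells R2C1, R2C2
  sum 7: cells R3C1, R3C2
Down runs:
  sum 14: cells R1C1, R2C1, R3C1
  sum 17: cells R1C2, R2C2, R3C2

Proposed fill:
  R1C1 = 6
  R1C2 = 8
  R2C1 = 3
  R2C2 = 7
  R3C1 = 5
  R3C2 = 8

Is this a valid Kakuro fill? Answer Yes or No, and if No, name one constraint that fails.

No — the down run R1C2–R3C2 sums to 23, not 17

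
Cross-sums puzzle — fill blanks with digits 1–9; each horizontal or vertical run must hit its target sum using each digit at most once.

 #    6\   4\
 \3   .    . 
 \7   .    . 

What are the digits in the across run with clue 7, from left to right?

4 3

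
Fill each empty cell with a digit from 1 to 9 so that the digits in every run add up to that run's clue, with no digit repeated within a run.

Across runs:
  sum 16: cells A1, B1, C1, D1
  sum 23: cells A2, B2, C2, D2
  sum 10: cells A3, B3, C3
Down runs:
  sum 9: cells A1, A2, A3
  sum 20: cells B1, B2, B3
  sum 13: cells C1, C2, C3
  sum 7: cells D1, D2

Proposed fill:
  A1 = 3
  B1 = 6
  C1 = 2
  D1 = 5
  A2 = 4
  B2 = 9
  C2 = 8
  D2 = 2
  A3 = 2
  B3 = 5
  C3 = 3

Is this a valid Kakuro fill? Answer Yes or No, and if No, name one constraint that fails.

Across: 3+6+2+5=16; 4+9+8+2=23; 2+5+3=10. Down: 3+4+2=9; 6+9+5=20; 2+8+3=13; 5+2=7. No digit repeats within any run.

Yes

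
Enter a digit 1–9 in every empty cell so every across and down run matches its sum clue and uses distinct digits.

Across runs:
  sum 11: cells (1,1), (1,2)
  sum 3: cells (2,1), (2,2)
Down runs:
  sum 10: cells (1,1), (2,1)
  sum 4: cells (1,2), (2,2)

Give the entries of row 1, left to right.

8 3

3 in 2 cells must be {1,2}; 4 in 2 cells must be {1,3}.
The 11 across and the 4 down share only 3, so (1,2) = 3.
(2,2) = 4 − 3 = 1 completes the 4 down.
(1,1) = 11 − 3 = 8 completes the 11 across.
(2,1) = 3 − 1 = 2 completes the 3 across.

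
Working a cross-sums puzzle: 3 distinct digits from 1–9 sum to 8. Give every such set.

{1,2,5}; {1,3,4}

3 distinct digits from 1–9 sum between 6 and 24.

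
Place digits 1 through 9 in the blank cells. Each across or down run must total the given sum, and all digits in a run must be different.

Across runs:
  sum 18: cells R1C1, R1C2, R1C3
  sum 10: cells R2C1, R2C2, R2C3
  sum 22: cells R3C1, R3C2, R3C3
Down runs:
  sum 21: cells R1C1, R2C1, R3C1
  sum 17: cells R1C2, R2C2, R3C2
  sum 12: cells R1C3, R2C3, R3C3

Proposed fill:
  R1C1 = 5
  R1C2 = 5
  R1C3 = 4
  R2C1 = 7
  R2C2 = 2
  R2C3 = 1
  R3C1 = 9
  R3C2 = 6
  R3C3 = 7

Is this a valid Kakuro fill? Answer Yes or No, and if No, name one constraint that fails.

No — the down run R1C2–R3C2 sums to 13, not 17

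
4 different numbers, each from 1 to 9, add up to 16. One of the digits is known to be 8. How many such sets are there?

2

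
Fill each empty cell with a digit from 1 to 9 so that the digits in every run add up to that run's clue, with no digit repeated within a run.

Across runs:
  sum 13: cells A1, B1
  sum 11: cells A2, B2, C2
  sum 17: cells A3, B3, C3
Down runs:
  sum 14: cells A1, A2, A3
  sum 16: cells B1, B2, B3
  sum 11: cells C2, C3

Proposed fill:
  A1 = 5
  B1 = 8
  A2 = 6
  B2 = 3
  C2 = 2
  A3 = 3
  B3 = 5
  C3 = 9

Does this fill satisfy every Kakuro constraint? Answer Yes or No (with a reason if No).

Across: 5+8=13; 6+3+2=11; 3+5+9=17. Down: 5+6+3=14; 8+3+5=16; 2+9=11. No digit repeats within any run.

Yes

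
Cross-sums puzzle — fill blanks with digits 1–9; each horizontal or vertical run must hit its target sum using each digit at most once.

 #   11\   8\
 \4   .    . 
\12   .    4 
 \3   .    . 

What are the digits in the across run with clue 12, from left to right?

8 4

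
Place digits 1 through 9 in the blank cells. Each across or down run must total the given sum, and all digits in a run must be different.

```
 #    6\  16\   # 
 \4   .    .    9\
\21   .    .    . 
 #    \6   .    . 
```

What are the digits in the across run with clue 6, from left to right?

4 in 2 cells must be {1,3}.
The 4 across and the 6 down share only 1, so R1C1 = 1.
R1C2 = 4 − 1 = 3 completes the 4 across.
R2C1 = 6 − 1 = 5 completes the 6 down.
R2C3 = 7: the only remaining digit allowed by both the 21 across and the 9 down.
R3C3 = 9 − 7 = 2 completes the 9 down.
R2C2 = 21 − 12 = 9 completes the 21 across.
R3C2 = 6 − 2 = 4 completes the 6 across.

4 2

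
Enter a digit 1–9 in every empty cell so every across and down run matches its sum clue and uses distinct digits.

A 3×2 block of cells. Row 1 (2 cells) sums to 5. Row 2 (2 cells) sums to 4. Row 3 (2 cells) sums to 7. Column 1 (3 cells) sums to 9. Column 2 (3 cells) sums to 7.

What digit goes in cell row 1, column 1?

1

4 in 2 cells must be {1,3}; 7 in 3 cells must be {1,2,4}.
The 4 across and the 7 down share only 1, so (2,2) = 1.
(2,1) = 4 − 1 = 3 completes the 4 across.
Nothing is forced directly, so branch on (1,2), whose candidates are 2 or 4. If (1,2) = 2: then (1,1) would have to be in {3} for the 5 across but in {1,2,4,5} for the 9 down — contradiction. So (1,2) = 4.
(1,1) = 5 − 4 = 1 completes the 5 across.
(3,1) = 9 − 4 = 5 completes the 9 down.
(3,2) = 7 − 5 = 2 completes the 7 across.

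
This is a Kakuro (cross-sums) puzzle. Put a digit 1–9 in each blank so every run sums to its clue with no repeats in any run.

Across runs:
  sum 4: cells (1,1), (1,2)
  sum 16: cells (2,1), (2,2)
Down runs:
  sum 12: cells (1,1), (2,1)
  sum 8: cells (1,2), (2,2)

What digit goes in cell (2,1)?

4 in 2 cells must be {1,3}; 16 in 2 cells must be {7,9}.
The 4 across and the 12 down share only 3, so (1,1) = 3.
(1,2) = 4 − 3 = 1 completes the 4 across.
(2,1) = 12 − 3 = 9 completes the 12 down.
(2,2) = 16 − 9 = 7 completes the 16 across.

9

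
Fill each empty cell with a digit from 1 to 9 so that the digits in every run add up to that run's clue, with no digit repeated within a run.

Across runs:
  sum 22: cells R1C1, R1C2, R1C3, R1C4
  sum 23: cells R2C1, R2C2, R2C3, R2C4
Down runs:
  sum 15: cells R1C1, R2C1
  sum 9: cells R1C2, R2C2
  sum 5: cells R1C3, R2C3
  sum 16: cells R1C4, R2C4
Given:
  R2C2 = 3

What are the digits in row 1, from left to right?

8 6 1 7

16 in 2 cells must be {7,9}.
R1C2 = 9 − 3 = 6 completes the 9 down.
Given what's placed, R2C3 must be 4 to fit the 23 across and 5 down.
R1C3 = 5 − 4 = 1 completes the 5 down.
Given what's placed, R1C4 must be 7 to fit the 22 across and 16 down.
R2C4 = 16 − 7 = 9 completes the 16 down.
R1C1 = 22 − 14 = 8 completes the 22 across.
R2C1 = 23 − 16 = 7 completes the 23 across.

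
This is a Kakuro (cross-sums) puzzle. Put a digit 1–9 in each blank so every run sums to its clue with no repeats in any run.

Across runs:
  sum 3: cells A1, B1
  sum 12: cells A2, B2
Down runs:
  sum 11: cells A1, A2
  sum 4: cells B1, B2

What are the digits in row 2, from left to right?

3 in 2 cells must be {1,2}; 4 in 2 cells must be {1,3}.
The 3 across and the 11 down share only 2, so A1 = 2.
B1 = 3 − 2 = 1 completes the 3 across.
A2 = 11 − 2 = 9 completes the 11 down.
B2 = 12 − 9 = 3 completes the 12 across.

9 3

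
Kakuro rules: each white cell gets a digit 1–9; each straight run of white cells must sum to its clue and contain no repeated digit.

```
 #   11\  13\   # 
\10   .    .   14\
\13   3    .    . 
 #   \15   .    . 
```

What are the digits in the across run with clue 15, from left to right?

7, 8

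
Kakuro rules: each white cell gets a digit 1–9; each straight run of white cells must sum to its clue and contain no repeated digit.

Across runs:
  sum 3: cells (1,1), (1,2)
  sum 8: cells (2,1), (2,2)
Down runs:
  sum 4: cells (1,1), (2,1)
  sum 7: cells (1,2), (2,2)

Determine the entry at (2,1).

3 in 2 cells must be {1,2}; 4 in 2 cells must be {1,3}.
The 3 across and the 4 down share only 1, so (1,1) = 1.
(1,2) = 3 − 1 = 2 completes the 3 across.
(2,1) = 4 − 1 = 3 completes the 4 down.
(2,2) = 8 − 3 = 5 completes the 8 across.

3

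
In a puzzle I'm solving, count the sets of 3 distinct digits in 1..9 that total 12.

7

3 distinct digits from 1–9 sum between 6 and 24.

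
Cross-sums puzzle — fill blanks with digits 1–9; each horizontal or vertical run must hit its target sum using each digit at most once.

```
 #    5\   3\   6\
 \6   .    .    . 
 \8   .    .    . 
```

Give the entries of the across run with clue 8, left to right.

6 in 3 cells must be {1,2,3}; 3 in 2 cells must be {1,2}.
Nothing is forced directly, so branch on R1C2, whose candidates are 1 or 2. If R1C2 = 1: that forces R1C3 = 2, R2C2 = 2, after which R2C3 would have to be in {1,5} for the 8 across but in {4} for the 6 down — contradiction. So R1C2 = 2.
Given what's placed, R1C3 must be 1 to fit the 6 across and 6 down.
R2C2 = 3 − 2 = 1 completes the 3 down.
R2C3 = 6 − 1 = 5 completes the 6 down.
R1C1 = 6 − 3 = 3 completes the 6 across.
R2C1 = 8 − 6 = 2 completes the 8 across.

2, 1, 5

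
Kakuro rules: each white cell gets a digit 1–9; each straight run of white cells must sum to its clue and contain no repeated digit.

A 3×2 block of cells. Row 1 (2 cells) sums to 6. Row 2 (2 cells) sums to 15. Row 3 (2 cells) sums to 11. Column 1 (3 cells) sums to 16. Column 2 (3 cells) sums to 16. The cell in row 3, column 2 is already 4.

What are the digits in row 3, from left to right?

Given what's placed, (1,2) must be 5 to fit the 6 across and 16 down.
(2,2) = 16 − 9 = 7 completes the 16 down.
(3,1) = 11 − 4 = 7 completes the 11 across.
(1,1) = 6 − 5 = 1 completes the 6 across.
(2,1) = 15 − 7 = 8 completes the 15 across.

7 4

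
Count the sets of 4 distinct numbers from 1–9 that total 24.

4 distinct digits from 1–9 sum between 10 and 30.

8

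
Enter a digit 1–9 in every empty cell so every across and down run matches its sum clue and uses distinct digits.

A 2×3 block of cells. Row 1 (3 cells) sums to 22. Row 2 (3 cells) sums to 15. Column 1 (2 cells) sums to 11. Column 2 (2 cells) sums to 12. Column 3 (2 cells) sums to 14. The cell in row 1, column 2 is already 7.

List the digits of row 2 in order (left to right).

2 5 8

(2,2) = 12 − 7 = 5 completes the 12 down.
Nothing is forced directly, so branch on (1,1), whose candidates are 6 or 9. If (1,1) = 6: that forces (1,3) = 9, after which (2,1) would have to be in {1,2,3,4,6,7,8,9} for the 15 across but in {5} for the 11 down — contradiction. So (1,1) = 9.
(1,3) = 22 − 16 = 6 completes the 22 across.
(2,1) = 11 − 9 = 2 completes the 11 down.
(2,3) = 15 − 7 = 8 completes the 15 across.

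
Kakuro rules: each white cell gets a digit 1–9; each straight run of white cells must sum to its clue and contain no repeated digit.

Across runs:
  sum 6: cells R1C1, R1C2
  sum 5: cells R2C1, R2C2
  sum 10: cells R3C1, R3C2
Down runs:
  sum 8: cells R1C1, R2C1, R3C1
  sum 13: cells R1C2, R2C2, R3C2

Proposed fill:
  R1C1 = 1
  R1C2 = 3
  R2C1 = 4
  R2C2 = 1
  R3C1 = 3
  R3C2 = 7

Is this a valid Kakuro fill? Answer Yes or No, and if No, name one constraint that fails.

No — the down run R1C2–R3C2 sums to 11, not 13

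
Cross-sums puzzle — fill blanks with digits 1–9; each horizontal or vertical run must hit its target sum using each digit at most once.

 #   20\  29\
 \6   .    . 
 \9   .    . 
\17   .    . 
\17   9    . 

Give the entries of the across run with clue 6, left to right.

1 5

17 in 2 cells must be {8,9}; 29 in 4 cells must be {5,7,8,9}.
R1C2 = 5: only digit in both the 6-across and 29-down candidate sets.
Given what's placed, R3C1 must be 8 to fit the 17 across and 20 down.
R3C2 = 17 − 8 = 9 completes the 17 across.
R4C2 = 17 − 9 = 8 completes the 17 across.
R1C1 = 6 − 5 = 1 completes the 6 across.
R2C1 = 20 − 18 = 2 completes the 20 down.
R2C2 = 9 − 2 = 7 completes the 9 across.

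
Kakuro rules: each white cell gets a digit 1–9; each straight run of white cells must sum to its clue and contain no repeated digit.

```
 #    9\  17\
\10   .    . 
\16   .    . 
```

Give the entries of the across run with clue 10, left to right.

16 in 2 cells must be {7,9}; 17 in 2 cells must be {8,9}.
The 16 across and the 9 down share only 7, so R2C1 = 7.
R2C2 = 16 − 7 = 9 completes the 16 across.
R1C1 = 9 − 7 = 2 completes the 9 down.
R1C2 = 10 − 2 = 8 completes the 10 across.

2, 8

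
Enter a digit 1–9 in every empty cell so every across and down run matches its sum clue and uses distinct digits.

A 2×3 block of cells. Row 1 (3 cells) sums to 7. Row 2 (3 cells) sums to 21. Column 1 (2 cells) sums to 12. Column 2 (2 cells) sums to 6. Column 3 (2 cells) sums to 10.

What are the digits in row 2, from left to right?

8 4 9

7 in 3 cells must be {1,2,4}.
The 7 across and the 12 down share only 4, so (1,1) = 4.
(2,1) = 12 − 4 = 8 completes the 12 down.
Given what's placed, (2,2) must be 4 to fit the 21 across and 6 down.
(2,3) = 21 − 12 = 9 completes the 21 across.
(1,2) = 6 − 4 = 2 completes the 6 down.
(1,3) = 7 − 6 = 1 completes the 7 across.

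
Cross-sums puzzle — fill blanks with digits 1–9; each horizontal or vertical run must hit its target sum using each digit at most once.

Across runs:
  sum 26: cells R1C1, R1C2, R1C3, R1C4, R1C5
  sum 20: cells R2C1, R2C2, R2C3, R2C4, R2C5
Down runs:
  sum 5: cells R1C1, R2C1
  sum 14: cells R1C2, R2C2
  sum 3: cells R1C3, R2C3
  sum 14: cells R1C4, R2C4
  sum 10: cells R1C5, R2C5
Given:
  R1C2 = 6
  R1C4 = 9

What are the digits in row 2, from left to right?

4 8 1 5 2

3 in 2 cells must be {1,2}.
R2C2 = 14 − 6 = 8 completes the 14 down.
R2C4 = 14 − 9 = 5 completes the 14 down.
Nothing is forced directly, so branch on R2C5, whose candidates are 1 or 2 or 4. If R2C5 = 1: then R1C5 would have to be in {1,2,3,4,5,7,8} for the 26 across but in {9} for the 10 down — contradiction. If R2C5 = 4: then R1C5 would have to be in {1,2,3,4,5,7,8} for the 26 across but in {6} for the 10 down — contradiction. So R2C5 = 2.
R1C5 = 10 − 2 = 8 completes the 10 down.
R2C3 = 1: the only remaining digit allowed by both the 20 across and the 3 down.
R1C3 = 3 − 1 = 2 completes the 3 down.
R2C1 = 20 − 16 = 4 completes the 20 across.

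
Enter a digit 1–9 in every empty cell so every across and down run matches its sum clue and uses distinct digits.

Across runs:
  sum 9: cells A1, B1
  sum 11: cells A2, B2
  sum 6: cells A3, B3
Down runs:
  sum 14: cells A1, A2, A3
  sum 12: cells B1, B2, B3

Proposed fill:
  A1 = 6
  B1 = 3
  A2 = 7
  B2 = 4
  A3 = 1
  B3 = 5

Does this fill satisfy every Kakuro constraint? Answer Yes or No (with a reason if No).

Across: 6+3=9; 7+4=11; 1+5=6. Down: 6+7+1=14; 3+4+5=12. No digit repeats within any run.

Yes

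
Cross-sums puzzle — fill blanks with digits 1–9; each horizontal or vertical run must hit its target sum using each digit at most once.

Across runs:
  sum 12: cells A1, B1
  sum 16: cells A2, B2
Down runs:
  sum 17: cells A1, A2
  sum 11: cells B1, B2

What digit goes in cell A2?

16 in 2 cells must be {7,9}; 17 in 2 cells must be {8,9}.
The 16 across and the 17 down share only 9, so A2 = 9.
B2 = 16 − 9 = 7 completes the 16 across.
A1 = 17 − 9 = 8 completes the 17 down.
B1 = 12 − 8 = 4 completes the 12 across.

9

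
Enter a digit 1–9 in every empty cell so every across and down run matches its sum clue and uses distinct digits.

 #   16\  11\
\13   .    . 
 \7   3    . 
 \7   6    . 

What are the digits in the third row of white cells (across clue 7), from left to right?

R1C1 = 16 − 9 = 7 completes the 16 down.
R1C2 = 13 − 7 = 6 completes the 13 across.
R2C2 = 7 − 3 = 4 completes the 7 across.
R3C2 = 7 − 6 = 1 completes the 7 across.

6 1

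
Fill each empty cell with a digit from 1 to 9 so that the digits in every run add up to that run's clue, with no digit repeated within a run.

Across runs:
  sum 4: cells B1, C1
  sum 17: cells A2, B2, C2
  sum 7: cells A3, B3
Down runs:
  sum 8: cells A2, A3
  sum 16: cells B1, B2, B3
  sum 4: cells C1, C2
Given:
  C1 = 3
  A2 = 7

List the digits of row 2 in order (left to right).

4 in 2 cells must be {1,3}.
B1 = 4 − 3 = 1 completes the 4 across.
C2 = 4 − 3 = 1 completes the 4 down.
A3 = 8 − 7 = 1 completes the 8 down.
B3 = 7 − 1 = 6 completes the 7 across.
B2 = 17 − 8 = 9 completes the 17 across.

7 9 1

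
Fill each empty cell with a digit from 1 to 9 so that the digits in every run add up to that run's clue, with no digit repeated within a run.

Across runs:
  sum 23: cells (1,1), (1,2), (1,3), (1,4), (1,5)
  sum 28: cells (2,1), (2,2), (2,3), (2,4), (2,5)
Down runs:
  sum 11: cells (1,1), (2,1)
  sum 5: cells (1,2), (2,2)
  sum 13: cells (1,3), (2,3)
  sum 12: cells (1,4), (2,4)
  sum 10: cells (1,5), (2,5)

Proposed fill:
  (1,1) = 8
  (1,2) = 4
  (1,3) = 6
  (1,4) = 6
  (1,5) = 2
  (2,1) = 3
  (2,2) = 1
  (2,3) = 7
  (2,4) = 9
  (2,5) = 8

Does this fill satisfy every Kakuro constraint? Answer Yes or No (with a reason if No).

No — the down run (1,4)–(2,4) sums to 15, not 12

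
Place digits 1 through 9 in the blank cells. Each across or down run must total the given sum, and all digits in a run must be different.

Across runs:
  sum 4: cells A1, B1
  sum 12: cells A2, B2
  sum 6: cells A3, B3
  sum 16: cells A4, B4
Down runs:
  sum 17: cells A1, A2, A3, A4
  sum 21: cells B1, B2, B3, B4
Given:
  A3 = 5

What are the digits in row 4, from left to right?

7, 9

4 in 2 cells must be {1,3}; 16 in 2 cells must be {7,9}.
B3 = 6 − 5 = 1 completes the 6 across.
Given what's placed, B1 must be 3 to fit the 4 across and 21 down.
Given what's placed, B4 must be 9 to fit the 16 across and 21 down.
A1 = 4 − 3 = 1 completes the 4 across.
B2 = 21 − 13 = 8 completes the 21 down.
A4 = 16 − 9 = 7 completes the 16 across.
A2 = 12 − 8 = 4 completes the 12 across.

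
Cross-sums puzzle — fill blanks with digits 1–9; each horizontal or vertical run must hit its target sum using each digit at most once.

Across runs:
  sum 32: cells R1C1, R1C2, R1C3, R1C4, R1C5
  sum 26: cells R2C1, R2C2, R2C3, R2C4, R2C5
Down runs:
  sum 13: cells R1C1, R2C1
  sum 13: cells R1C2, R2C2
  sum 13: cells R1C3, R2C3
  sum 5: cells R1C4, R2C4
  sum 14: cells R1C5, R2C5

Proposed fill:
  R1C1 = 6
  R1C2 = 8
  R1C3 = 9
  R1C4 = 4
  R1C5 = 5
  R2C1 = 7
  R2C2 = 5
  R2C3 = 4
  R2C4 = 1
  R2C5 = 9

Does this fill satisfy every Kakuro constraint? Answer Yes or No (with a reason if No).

Across: 6+8+9+4+5=32; 7+5+4+1+9=26. Down: 6+7=13; 8+5=13; 9+4=13; 4+1=5; 5+9=14. No digit repeats within any run.

Yes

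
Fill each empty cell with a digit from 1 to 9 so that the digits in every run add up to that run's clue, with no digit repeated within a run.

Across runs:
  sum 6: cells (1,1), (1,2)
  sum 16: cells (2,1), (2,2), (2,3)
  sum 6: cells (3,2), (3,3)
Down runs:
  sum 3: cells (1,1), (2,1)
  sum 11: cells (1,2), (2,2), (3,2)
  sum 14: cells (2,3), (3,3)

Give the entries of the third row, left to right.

1, 5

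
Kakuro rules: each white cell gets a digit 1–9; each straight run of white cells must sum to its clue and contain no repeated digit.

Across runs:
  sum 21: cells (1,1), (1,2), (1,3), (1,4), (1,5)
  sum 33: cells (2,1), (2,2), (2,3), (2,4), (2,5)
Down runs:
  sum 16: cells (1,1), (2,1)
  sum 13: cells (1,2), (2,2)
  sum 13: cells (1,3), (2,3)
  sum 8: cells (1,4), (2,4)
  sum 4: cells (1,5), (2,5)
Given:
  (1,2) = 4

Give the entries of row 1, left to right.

16 in 2 cells must be {7,9}; 4 in 2 cells must be {1,3}.
(2,2) = 13 − 4 = 9 completes the 13 down.
Given what's placed, (2,5) must be 3 to fit the 33 across and 4 down.
(1,5) = 4 − 3 = 1 completes the 4 down.
(2,1) = 7: the only remaining digit allowed by both the 33 across and the 16 down.
(2,4) = 6: the only remaining digit allowed by both the 33 across and the 8 down.
(1,1) = 16 − 7 = 9 completes the 16 down.
Given what's placed, (1,3) must be 5 to fit the 21 across and 13 down.
(1,4) = 21 − 19 = 2 completes the 21 across.

9 4 5 2 1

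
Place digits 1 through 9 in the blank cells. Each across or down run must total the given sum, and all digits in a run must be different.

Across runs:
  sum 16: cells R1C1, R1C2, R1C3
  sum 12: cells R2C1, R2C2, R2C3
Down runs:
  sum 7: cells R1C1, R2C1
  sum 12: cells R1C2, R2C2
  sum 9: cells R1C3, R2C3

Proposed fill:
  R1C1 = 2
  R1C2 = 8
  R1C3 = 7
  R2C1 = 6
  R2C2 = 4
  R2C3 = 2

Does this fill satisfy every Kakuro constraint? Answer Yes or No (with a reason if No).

No — the across run R1C1–R1C3 sums to 17, not 16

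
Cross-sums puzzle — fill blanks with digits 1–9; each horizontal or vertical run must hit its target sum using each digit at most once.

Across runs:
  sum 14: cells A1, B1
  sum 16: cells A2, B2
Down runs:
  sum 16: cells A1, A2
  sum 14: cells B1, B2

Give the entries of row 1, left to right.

16 in 2 cells must be {7,9}.
The 14 across and the 16 down share only 9, so A1 = 9.
B1 = 14 − 9 = 5 completes the 14 across.
A2 = 16 − 9 = 7 completes the 16 down.
B2 = 16 − 7 = 9 completes the 16 across.

9 5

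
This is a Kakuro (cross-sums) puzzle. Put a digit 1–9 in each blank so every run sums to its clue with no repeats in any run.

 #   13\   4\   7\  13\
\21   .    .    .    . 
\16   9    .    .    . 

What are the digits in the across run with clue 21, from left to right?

4 3 5 9

4 in 2 cells must be {1,3}.
R1C1 = 13 − 9 = 4 completes the 13 down.
Given what's placed, R2C2 must be 1 to fit the 16 across and 4 down.
Given what's placed, R2C4 must be 4 to fit the 16 across and 13 down.
R1C2 = 4 − 1 = 3 completes the 4 down.
R1C4 = 13 − 4 = 9 completes the 13 down.
R2C3 = 16 − 14 = 2 completes the 16 across.
R1C3 = 21 − 16 = 5 completes the 21 across.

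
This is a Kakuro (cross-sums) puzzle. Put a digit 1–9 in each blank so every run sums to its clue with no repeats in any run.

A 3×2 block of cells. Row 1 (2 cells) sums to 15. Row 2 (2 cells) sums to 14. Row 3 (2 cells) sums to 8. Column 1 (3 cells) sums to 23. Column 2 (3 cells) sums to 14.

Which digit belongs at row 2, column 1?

9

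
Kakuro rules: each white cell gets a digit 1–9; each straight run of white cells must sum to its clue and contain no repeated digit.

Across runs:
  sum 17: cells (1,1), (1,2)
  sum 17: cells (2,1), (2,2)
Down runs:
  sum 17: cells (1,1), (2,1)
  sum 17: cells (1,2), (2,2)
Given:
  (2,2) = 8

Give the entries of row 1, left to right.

8 9

17 in 2 cells must be {8,9}.
(1,2) = 17 − 8 = 9 completes the 17 down.
(2,1) = 17 − 8 = 9 completes the 17 across.
(1,1) = 17 − 9 = 8 completes the 17 across.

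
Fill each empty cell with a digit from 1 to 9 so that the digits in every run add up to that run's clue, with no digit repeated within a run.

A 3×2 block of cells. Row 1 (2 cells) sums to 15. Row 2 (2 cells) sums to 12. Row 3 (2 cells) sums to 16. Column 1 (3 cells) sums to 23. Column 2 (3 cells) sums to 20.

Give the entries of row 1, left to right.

16 in 2 cells must be {7,9}; 23 in 3 cells must be {6,8,9}.
The 16 across and the 23 down share only 9, so (3,1) = 9.
(3,2) = 16 − 9 = 7 completes the 16 across.
Given what's placed, (2,1) must be 8 to fit the 12 across and 23 down.
(2,2) = 12 − 8 = 4 completes the 12 across.
(1,1) = 23 − 17 = 6 completes the 23 down.
(1,2) = 15 − 6 = 9 completes the 15 across.

6, 9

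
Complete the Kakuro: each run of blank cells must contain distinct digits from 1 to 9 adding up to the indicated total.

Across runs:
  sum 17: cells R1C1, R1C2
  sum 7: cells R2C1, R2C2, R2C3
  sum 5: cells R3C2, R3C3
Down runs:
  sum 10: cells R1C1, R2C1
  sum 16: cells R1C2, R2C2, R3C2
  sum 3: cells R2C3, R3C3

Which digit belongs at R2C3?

1

17 in 2 cells must be {8,9}; 7 in 3 cells must be {1,2,4}; 3 in 2 cells must be {1,2}.
Nothing is forced directly, so branch on R1C1, whose candidates are 8 or 9. If R1C1 = 9: that forces R1C2 = 8, R2C1 = 1, R2C2 = 2, after which R2C3 would have to be in {4} for the 7 across but in {1,2} for the 3 down — contradiction. So R1C1 = 8.
R1C2 = 17 − 8 = 9 completes the 17 across.
R2C1 = 10 − 8 = 2 completes the 10 down.
R2C3 = 1: the only remaining digit allowed by both the 7 across and the 3 down.
R3C3 = 3 − 1 = 2 completes the 3 down.
R2C2 = 7 − 3 = 4 completes the 7 across.
R3C2 = 5 − 2 = 3 completes the 5 across.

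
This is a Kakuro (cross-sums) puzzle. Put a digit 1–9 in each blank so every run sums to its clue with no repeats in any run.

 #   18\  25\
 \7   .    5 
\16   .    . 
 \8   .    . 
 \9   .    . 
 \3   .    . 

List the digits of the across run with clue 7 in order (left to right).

16 in 2 cells must be {7,9}; 3 in 2 cells must be {1,2}.
R1C1 = 7 − 5 = 2 completes the 7 across.

2 5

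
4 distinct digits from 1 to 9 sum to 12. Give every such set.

{1,2,3,6}; {1,2,4,5}

4 distinct digits from 1–9 sum between 10 and 30.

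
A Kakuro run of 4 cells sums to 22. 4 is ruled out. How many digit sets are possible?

6

4 distinct digits from 1–9 sum between 10 and 30.
Dropping sets that contain 4.
Enumerating: {1,5,7,9}, {1,6,7,8}, {2,3,8,9}, {2,5,6,9}, {2,5,7,8}, {3,5,6,8}.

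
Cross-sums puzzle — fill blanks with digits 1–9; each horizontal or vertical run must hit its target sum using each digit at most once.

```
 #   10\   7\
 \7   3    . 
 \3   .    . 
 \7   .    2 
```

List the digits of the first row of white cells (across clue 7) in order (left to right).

3 in 2 cells must be {1,2}; 7 in 3 cells must be {1,2,4}.
R1C2 = 7 − 3 = 4 completes the 7 across.
R2C2 = 7 − 6 = 1 completes the 7 down.
R3C1 = 7 − 2 = 5 completes the 7 across.
R2C1 = 3 − 1 = 2 completes the 3 across.

3 4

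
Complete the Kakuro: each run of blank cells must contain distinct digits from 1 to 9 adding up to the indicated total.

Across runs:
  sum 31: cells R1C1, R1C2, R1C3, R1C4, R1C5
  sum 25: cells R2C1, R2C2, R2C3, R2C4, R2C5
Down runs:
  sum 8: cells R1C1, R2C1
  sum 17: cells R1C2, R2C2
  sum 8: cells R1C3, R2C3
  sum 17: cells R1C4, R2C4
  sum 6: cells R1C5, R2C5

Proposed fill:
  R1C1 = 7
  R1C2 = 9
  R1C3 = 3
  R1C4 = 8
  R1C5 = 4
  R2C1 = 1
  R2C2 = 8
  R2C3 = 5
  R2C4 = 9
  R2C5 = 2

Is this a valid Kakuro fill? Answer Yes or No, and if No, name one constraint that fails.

Yes

Across: 7+9+3+8+4=31; 1+8+5+9+2=25. Down: 7+1=8; 9+8=17; 3+5=8; 8+9=17; 4+2=6. No digit repeats within any run.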